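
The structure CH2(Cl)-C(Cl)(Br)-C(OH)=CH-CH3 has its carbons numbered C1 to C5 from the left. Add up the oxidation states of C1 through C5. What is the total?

-2

Assign +1 per bond to O/N/halogen, −1 per bond to H or an electropositive element, and 0 per bond to carbon. Tallying each carbon:
C1: 1C, 2H, 1Cl → 0 − 2 + 1 = -1
C2: 2C, 1Cl, 1Br → 0 + 1 + 1 = +2
C3: 3C, 1O → 0 + 1 = +1
C4: 3C, 1H → 0 − 1 = -1
C5: 1C, 3H → 0 − 3 = -3
Sum = -1 + 2 + 1 − 1 − 3 = -2.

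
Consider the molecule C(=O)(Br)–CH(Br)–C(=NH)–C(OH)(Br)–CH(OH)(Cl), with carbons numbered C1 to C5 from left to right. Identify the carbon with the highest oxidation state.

C1

Bonds to more-electronegative neighbours contribute +1 each, bonds to H or metals contribute −1 each, and C–C bonds contribute 0. Tallying each carbon:
C1: 1C, 2O, 1Br → 0 + 2 + 1 = +3
C2: 2C, 1H, 1Br → 0 − 1 + 1 = 0
C3: 2C, 2N → 0 + 2 = +2
C4: 2C, 1O, 1Br → 0 + 1 + 1 = +2
C5: 1C, 1H, 1O, 1Cl → 0 − 1 + 1 + 1 = +1
The most oxidised carbon is C1 at +3.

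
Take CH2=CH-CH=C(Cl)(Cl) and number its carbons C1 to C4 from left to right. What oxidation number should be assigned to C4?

+2

C4 has a double bond to C (2×0 = 0), one bond to Cl (+1), one bond to Cl (+1).
Oxidation state = 0 + 1 + 1 = +2.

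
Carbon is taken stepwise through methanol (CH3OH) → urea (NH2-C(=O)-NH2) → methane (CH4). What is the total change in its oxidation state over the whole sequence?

Carbon oxidation states along the series — methanol: -2, urea: +4, methane: -4.
Net change = -4 − (-2) = -2.

-2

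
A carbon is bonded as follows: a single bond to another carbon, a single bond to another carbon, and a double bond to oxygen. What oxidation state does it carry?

+2

The carbon has one bond to C (0), one bond to C (0), a double bond to O (2×+1 = +2).
Oxidation state = 0 + 0 + 2 = +2.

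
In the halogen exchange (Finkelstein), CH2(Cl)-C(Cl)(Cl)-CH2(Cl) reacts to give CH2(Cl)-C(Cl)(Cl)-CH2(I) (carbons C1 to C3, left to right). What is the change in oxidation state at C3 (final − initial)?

Before: C3 has 1 bond to C, 2 bonds to H, 1 bond to Cl → oxidation state -1.
After: C3 has 1 bond to C, 2 bonds to H, 1 bond to I → oxidation state -1.
Δ = -1 − (-1) = 0, so no net redox change at C3.

0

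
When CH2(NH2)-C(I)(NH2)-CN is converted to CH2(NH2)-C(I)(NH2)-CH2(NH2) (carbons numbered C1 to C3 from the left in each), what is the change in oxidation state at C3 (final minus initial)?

-4

Before: C3 has 1 bond to C, 3 bonds to N → oxidation state +3.
After: C3 has 1 bond to C, 2 bonds to H, 1 bond to N → oxidation state -1.
Δ = -1 − (+3) = -4, so this is a reduction at C3.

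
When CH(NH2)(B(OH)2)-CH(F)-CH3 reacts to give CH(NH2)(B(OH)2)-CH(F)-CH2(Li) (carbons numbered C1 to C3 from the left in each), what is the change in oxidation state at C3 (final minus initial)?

0

Before: C3 has 1 bond to C, 3 bonds to H → oxidation state -3.
After: C3 has 1 bond to C, 2 bonds to H, 1 bond to Li → oxidation state -3.
Δ = -3 − (-3) = 0, so no net redox change at C3.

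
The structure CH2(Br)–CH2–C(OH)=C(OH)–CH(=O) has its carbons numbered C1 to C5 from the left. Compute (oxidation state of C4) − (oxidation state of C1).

+2

C4: 3C, 1O → 0 + 1 = +1
C1: 1C, 2H, 1Br → 0 − 2 + 1 = -1
Difference: +1 − (-1) = +2.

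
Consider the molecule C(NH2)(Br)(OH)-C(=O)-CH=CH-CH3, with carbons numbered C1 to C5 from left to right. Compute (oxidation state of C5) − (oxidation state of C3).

C5: 1C, 3H → 0 − 3 = -3
C3: 3C, 1H → 0 − 1 = -1
Difference: -3 − (-1) = -2.

-2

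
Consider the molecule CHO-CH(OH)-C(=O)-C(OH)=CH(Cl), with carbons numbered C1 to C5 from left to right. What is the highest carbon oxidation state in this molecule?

Tallying each carbon's bonds:
C1: 1C, 1H, 2O → 0 − 1 + 2 = +1
C2: 2C, 1H, 1O → 0 − 1 + 1 = 0
C3: 2C, 2O → 0 + 2 = +2
C4: 3C, 1O → 0 + 1 = +1
C5: 2C, 1H, 1Cl → 0 − 1 + 1 = 0
The highest value is +2.

+2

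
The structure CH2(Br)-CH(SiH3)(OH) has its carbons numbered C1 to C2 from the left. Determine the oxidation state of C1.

-1

Count +1 for every bond to an atom more electronegative than carbon and −1 for every bond to one less electronegative; C–C bonds are 0.
C1 has one bond to C (0), one bond to H (-1), one bond to Br (+1), one bond to H (-1).
Oxidation state = 0 − 1 + 1 − 1 = -1.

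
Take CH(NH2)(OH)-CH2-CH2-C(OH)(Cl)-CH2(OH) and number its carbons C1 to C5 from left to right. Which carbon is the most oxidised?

C4

Count +1 for every bond to an atom more electronegative than carbon and −1 for every bond to one less electronegative; C–C bonds are 0. Tallying each carbon:
C1: 1C, 1H, 1O, 1N → 0 − 1 + 1 + 1 = +1
C2: 2C, 2H → 0 − 2 = -2
C3: 2C, 2H → 0 − 2 = -2
C4: 2C, 1O, 1Cl → 0 + 1 + 1 = +2
C5: 1C, 2H, 1O → 0 − 2 + 1 = -1
The most oxidised carbon is C4 at +2.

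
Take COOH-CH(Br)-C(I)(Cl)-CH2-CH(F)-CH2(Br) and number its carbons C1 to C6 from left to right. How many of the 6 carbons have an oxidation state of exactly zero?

2

Bonds to more-electronegative neighbours contribute +1 each, bonds to H or metals contribute −1 each, and C–C bonds contribute 0. Tallying each carbon:
C1: 1C, 3O → 0 + 3 = +3
C2: 2C, 1H, 1Br → 0 − 1 + 1 = 0
C3: 2C, 1Cl, 1I → 0 + 1 + 1 = +2
C4: 2C, 2H → 0 − 2 = -2
C5: 2C, 1H, 1F → 0 − 1 + 1 = 0
C6: 1C, 2H, 1Br → 0 − 2 + 1 = -1
2 carbons (C2, C5) meet the condition.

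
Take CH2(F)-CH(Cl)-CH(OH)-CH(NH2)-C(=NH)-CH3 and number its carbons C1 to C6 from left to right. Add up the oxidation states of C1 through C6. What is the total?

-2

Tallying each carbon's bonds:
C1: 1C, 2H, 1F → 0 − 2 + 1 = -1
C2: 2C, 1H, 1Cl → 0 − 1 + 1 = 0
C3: 2C, 1H, 1O → 0 − 1 + 1 = 0
C4: 2C, 1H, 1N → 0 − 1 + 1 = 0
C5: 2C, 2N → 0 + 2 = +2
C6: 1C, 3H → 0 − 3 = -3
Sum = -1 + 0 + 0 + 0 + 2 − 3 = -2.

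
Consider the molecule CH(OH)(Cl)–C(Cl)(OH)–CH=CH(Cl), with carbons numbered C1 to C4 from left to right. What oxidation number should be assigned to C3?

-1

C3 has one bond to C (0), a double bond to C (2×0 = 0), one bond to H (-1).
Oxidation state = 0 + 0 − 1 = -1.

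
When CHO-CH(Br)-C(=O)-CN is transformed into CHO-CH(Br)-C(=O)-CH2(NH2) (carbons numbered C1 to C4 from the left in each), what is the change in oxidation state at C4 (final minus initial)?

Before: C4 has 1 bond to C, 3 bonds to N → oxidation state +3.
After: C4 has 1 bond to C, 2 bonds to H, 1 bond to N → oxidation state -1.
Δ = -1 − (+3) = -4, so this is a reduction at C4.

-4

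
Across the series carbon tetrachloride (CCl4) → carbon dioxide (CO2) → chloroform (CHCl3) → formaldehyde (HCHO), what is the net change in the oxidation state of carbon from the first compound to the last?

-4

Carbon oxidation states along the series — carbon tetrachloride: +4, carbon dioxide: +4, chloroform: +2, formaldehyde: 0.
Net change = 0 − (+4) = -4.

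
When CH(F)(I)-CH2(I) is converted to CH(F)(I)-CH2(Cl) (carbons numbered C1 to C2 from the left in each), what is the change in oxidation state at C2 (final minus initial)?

Before: C2 has 1 bond to C, 2 bonds to H, 1 bond to I → oxidation state -1.
After: C2 has 1 bond to C, 2 bonds to H, 1 bond to Cl → oxidation state -1.
Δ = -1 − (-1) = 0, so no net redox change at C2.

0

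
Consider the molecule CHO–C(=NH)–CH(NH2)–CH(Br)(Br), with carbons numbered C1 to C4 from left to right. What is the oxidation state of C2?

+2

Assign +1 per bond to O/N/halogen, −1 per bond to H or an electropositive element, and 0 per bond to carbon.
C2 has one bond to C (0), one bond to C (0), a double bond to N (2×+1 = +2).
Oxidation state = 0 + 0 + 2 = +2.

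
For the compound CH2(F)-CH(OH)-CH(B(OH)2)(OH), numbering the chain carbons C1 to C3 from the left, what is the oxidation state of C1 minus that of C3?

C1: 1C, 2H, 1F → 0 − 2 + 1 = -1
C3: 1C, 1H, 1O, 1B → 0 − 1 + 1 − 1 = -1
Difference: -1 − (-1) = 0.

0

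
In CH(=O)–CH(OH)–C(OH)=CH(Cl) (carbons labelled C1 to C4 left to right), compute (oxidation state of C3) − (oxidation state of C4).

+1

C3: 3C, 1O → 0 + 1 = +1
C4: 2C, 1H, 1Cl → 0 − 1 + 1 = 0
Difference: +1 − (0) = +1.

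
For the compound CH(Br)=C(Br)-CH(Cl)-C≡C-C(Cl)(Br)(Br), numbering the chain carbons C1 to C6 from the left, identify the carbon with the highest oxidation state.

C6

Assign +1 per bond to O/N/halogen, −1 per bond to H or an electropositive element, and 0 per bond to carbon. Tallying each carbon:
C1: 2C, 1H, 1Br → 0 − 1 + 1 = 0
C2: 3C, 1Br → 0 + 1 = +1
C3: 2C, 1H, 1Cl → 0 − 1 + 1 = 0
C4: 4C → 0 = 0
C5: 4C → 0 = 0
C6: 1C, 1Cl, 2Br → 0 + 1 + 2 = +3
The most oxidised carbon is C6 at +3.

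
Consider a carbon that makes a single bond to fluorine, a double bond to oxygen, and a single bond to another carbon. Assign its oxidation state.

Each bond to a more electronegative atom (O, N, halogen) counts +1, each bond to a less electronegative atom (H, metal, B, Si) counts −1, and each C–C bond counts 0.
The carbon has one bond to C (0), one bond to F (+1), a double bond to O (2×+1 = +2).
Oxidation state = 0 + 1 + 2 = +3.

+3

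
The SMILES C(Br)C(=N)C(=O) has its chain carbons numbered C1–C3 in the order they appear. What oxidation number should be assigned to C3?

C3 has one bond to C (0), one bond to H (-1), a double bond to O (2×+1 = +2).
Oxidation state = 0 − 1 + 2 = +1.

+1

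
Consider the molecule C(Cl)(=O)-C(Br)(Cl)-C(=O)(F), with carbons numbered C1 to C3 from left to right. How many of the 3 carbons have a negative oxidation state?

0

Count +1 for every bond to an atom more electronegative than carbon and −1 for every bond to one less electronegative; C–C bonds are 0. Tallying each carbon:
C1: 1C, 2O, 1Cl → 0 + 2 + 1 = +3
C2: 2C, 1Cl, 1Br → 0 + 1 + 1 = +2
C3: 1C, 2O, 1F → 0 + 2 + 1 = +3
0 carbons meet the condition.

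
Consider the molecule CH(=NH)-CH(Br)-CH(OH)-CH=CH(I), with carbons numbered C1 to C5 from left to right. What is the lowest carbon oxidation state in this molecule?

-1

Tallying each carbon's bonds:
C1: 1C, 1H, 2N → 0 − 1 + 2 = +1
C2: 2C, 1H, 1Br → 0 − 1 + 1 = 0
C3: 2C, 1H, 1O → 0 − 1 + 1 = 0
C4: 3C, 1H → 0 − 1 = -1
C5: 2C, 1H, 1I → 0 − 1 + 1 = 0
The lowest value is -1.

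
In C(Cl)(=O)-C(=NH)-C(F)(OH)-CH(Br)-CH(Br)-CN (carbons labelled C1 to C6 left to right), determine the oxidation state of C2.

C2 has one bond to C (0), one bond to C (0), a double bond to N (2×+1 = +2).
Oxidation state = 0 + 0 + 2 = +2.

+2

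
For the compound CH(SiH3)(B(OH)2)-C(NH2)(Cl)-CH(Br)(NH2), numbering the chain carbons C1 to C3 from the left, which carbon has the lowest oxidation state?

C1

Tallying each carbon's bonds:
C1: 1C, 1H, 1B, 1Si → 0 − 1 − 1 − 1 = -3
C2: 2C, 1N, 1Cl → 0 + 1 + 1 = +2
C3: 1C, 1H, 1N, 1Br → 0 − 1 + 1 + 1 = +1
The most reduced carbon is C1 at -3.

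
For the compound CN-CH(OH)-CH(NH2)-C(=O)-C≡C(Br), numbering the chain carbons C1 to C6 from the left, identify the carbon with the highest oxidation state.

C1

Bonds to more-electronegative neighbours contribute +1 each, bonds to H or metals contribute −1 each, and C–C bonds contribute 0. Tallying each carbon:
C1: 1C, 3N → 0 + 3 = +3
C2: 2C, 1H, 1O → 0 − 1 + 1 = 0
C3: 2C, 1H, 1N → 0 − 1 + 1 = 0
C4: 2C, 2O → 0 + 2 = +2
C5: 4C → 0 = 0
C6: 3C, 1Br → 0 + 1 = +1
The most oxidised carbon is C1 at +3.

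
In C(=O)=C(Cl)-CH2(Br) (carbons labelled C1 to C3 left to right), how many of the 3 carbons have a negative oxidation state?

1

Tallying each carbon's bonds:
C1: 2C, 2O → 0 + 2 = +2
C2: 3C, 1Cl → 0 + 1 = +1
C3: 1C, 2H, 1Br → 0 − 2 + 1 = -1
1 carbon (C3) meets the condition.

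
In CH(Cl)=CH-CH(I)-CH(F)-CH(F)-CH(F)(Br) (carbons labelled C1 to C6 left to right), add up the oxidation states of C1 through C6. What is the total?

0

Tallying each carbon's bonds:
C1: 2C, 1H, 1Cl → 0 − 1 + 1 = 0
C2: 3C, 1H → 0 − 1 = -1
C3: 2C, 1H, 1I → 0 − 1 + 1 = 0
C4: 2C, 1H, 1F → 0 − 1 + 1 = 0
C5: 2C, 1H, 1F → 0 − 1 + 1 = 0
C6: 1C, 1H, 1F, 1Br → 0 − 1 + 1 + 1 = +1
Sum = 0 − 1 + 0 + 0 + 0 + 1 = 0.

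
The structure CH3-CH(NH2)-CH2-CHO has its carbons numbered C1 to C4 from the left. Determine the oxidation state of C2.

0

Bonds to more-electronegative neighbours contribute +1 each, bonds to H or metals contribute −1 each, and C–C bonds contribute 0.
C2 has one bond to C (0), one bond to C (0), one bond to H (-1), one bond to N (+1).
Oxidation state = 0 + 0 − 1 + 1 = 0.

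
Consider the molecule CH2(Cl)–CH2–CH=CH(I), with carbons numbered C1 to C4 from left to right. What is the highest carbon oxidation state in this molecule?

0

Tallying each carbon's bonds:
C1: 1C, 2H, 1Cl → 0 − 2 + 1 = -1
C2: 2C, 2H → 0 − 2 = -2
C3: 3C, 1H → 0 − 1 = -1
C4: 2C, 1H, 1I → 0 − 1 + 1 = 0
The highest value is 0.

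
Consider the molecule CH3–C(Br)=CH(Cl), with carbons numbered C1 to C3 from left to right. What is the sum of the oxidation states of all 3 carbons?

Tallying each carbon's bonds:
C1: 1C, 3H → 0 − 3 = -3
C2: 3C, 1Br → 0 + 1 = +1
C3: 2C, 1H, 1Cl → 0 − 1 + 1 = 0
Sum = -3 + 1 + 0 = -2.

-2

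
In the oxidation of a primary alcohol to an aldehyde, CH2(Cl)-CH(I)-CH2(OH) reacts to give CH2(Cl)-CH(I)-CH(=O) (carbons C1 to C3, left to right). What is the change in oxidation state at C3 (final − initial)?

+2

Before: C3 has 1 bond to C, 2 bonds to H, 1 bond to O → oxidation state -1.
After: C3 has 1 bond to C, 1 bond to H, 2 bonds to O → oxidation state +1.
Δ = +1 − (-1) = +2, so this is an oxidation at C3.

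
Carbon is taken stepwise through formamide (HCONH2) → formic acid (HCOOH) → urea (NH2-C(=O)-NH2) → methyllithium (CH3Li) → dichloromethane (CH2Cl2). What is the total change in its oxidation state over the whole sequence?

-2

Carbon oxidation states along the series — formamide: +2, formic acid: +2, urea: +4, methyllithium: -4, dichloromethane: 0.
Net change = 0 − (+2) = -2.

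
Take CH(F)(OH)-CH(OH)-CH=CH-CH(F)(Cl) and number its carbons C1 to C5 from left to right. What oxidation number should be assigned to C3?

Each bond to a more electronegative atom (O, N, halogen) counts +1, each bond to a less electronegative atom (H, metal, B, Si) counts −1, and each C–C bond counts 0.
C3 has one bond to C (0), a double bond to C (2×0 = 0), one bond to H (-1).
Oxidation state = 0 + 0 − 1 = -1.

-1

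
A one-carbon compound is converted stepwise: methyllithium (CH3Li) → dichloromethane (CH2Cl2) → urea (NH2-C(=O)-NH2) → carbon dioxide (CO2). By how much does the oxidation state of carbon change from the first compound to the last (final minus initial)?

+8

Carbon oxidation states along the series — methyllithium: -4, dichloromethane: 0, urea: +4, carbon dioxide: +4.
Net change = +4 − (-4) = +8.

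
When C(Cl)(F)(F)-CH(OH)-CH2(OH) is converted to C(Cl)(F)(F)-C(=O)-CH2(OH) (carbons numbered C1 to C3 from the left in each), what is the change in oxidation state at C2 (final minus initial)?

Before: C2 has 2 bonds to C, 1 bond to H, 1 bond to O → oxidation state 0.
After: C2 has 2 bonds to C, 2 bonds to O → oxidation state +2.
Δ = +2 − (0) = +2, so this is an oxidation at C2.

+2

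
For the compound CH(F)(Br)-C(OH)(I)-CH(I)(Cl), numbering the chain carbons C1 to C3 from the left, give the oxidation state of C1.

+1

Assign +1 per bond to O/N/halogen, −1 per bond to H or an electropositive element, and 0 per bond to carbon.
C1 has one bond to C (0), one bond to H (-1), one bond to F (+1), one bond to Br (+1).
Oxidation state = 0 − 1 + 1 + 1 = +1.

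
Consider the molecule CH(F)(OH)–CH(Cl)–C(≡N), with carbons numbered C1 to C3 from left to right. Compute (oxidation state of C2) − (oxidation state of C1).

C2: 2C, 1H, 1Cl → 0 − 1 + 1 = 0
C1: 1C, 1H, 1O, 1F → 0 − 1 + 1 + 1 = +1
Difference: 0 − (+1) = -1.

-1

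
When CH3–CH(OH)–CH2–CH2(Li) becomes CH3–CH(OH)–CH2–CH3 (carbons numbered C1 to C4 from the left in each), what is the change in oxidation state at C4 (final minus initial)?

0

Before: C4 has 1 bond to C, 2 bonds to H, 1 bond to Li → oxidation state -3.
After: C4 has 1 bond to C, 3 bonds to H → oxidation state -3.
Δ = -3 − (-3) = 0, so no net redox change at C4.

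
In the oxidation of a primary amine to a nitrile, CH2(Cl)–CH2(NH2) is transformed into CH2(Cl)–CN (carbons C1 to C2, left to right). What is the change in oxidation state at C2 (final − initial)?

+4

Before: C2 has 1 bond to C, 2 bonds to H, 1 bond to N → oxidation state -1.
After: C2 has 1 bond to C, 3 bonds to N → oxidation state +3.
Δ = +3 − (-1) = +4, so this is an oxidation at C2.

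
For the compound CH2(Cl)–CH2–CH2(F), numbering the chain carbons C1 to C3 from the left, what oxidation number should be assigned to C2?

C2 has one bond to C (0), one bond to C (0), one bond to H (-1), one bond to H (-1).
Oxidation state = 0 + 0 − 1 − 1 = -2.

-2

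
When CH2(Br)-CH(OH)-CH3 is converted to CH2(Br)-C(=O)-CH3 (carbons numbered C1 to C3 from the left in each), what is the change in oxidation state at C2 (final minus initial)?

Before: C2 has 2 bonds to C, 1 bond to H, 1 bond to O → oxidation state 0.
After: C2 has 2 bonds to C, 2 bonds to O → oxidation state +2.
Δ = +2 − (0) = +2, so this is an oxidation at C2.

+2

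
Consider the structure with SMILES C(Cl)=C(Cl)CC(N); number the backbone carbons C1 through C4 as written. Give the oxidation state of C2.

+1

C2 has a double bond to C (2×0 = 0), one bond to C (0), one bond to Cl (+1).
Oxidation state = 0 + 0 + 1 = +1.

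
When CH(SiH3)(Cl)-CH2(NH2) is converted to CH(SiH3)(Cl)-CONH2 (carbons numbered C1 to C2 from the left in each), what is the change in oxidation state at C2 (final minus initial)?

+4

Before: C2 has 1 bond to C, 2 bonds to H, 1 bond to N → oxidation state -1.
After: C2 has 1 bond to C, 2 bonds to O, 1 bond to N → oxidation state +3.
Δ = +3 − (-1) = +4, so this is an oxidation at C2.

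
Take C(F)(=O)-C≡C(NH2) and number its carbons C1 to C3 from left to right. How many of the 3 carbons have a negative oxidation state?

0

Bonds to more-electronegative neighbours contribute +1 each, bonds to H or metals contribute −1 each, and C–C bonds contribute 0. Tallying each carbon:
C1: 1C, 2O, 1F → 0 + 2 + 1 = +3
C2: 4C → 0 = 0
C3: 3C, 1N → 0 + 1 = +1
0 carbons meet the condition.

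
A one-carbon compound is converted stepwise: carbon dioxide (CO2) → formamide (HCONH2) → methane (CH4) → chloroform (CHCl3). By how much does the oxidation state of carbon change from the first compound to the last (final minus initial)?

-2

Carbon oxidation states along the series — carbon dioxide: +4, formamide: +2, methane: -4, chloroform: +2.
Net change = +2 − (+4) = -2.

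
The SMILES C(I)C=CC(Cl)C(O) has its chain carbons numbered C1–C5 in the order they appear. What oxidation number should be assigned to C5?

C5 has one bond to C (0), one bond to H (-1), one bond to O (+1), one bond to H (-1).
Oxidation state = 0 − 1 + 1 − 1 = -1.

-1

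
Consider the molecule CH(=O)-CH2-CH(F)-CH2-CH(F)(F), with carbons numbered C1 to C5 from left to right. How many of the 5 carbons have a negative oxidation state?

2

Each bond to a more electronegative atom (O, N, halogen) counts +1, each bond to a less electronegative atom (H, metal, B, Si) counts −1, and each C–C bond counts 0. Tallying each carbon:
C1: 1C, 1H, 2O → 0 − 1 + 2 = +1
C2: 2C, 2H → 0 − 2 = -2
C3: 2C, 1H, 1F → 0 − 1 + 1 = 0
C4: 2C, 2H → 0 − 2 = -2
C5: 1C, 1H, 2F → 0 − 1 + 2 = +1
2 carbons (C2, C4) meet the condition.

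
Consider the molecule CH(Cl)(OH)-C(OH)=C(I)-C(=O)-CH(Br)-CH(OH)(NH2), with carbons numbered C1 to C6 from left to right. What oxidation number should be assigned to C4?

Each bond to a more electronegative atom (O, N, halogen) counts +1, each bond to a less electronegative atom (H, metal, B, Si) counts −1, and each C–C bond counts 0.
C4 has one bond to C (0), one bond to C (0), a double bond to O (2×+1 = +2).
Oxidation state = 0 + 0 + 2 = +2.

+2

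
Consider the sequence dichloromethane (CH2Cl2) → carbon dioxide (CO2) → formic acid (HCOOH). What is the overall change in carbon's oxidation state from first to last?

+2

Carbon oxidation states along the series — dichloromethane: 0, carbon dioxide: +4, formic acid: +2.
Net change = +2 − (0) = +2.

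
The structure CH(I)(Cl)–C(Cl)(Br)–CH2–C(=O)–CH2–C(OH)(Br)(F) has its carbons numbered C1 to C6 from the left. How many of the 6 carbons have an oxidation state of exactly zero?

Each bond to a more electronegative atom (O, N, halogen) counts +1, each bond to a less electronegative atom (H, metal, B, Si) counts −1, and each C–C bond counts 0. Tallying each carbon:
C1: 1C, 1H, 1Cl, 1I → 0 − 1 + 1 + 1 = +1
C2: 2C, 1Cl, 1Br → 0 + 1 + 1 = +2
C3: 2C, 2H → 0 − 2 = -2
C4: 2C, 2O → 0 + 2 = +2
C5: 2C, 2H → 0 − 2 = -2
C6: 1C, 1O, 1F, 1Br → 0 + 1 + 1 + 1 = +3
0 carbons meet the condition.

0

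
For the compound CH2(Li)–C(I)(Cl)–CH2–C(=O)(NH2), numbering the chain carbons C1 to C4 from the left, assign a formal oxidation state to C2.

C2 has one bond to C (0), one bond to C (0), one bond to I (+1), one bond to Cl (+1).
Oxidation state = 0 + 0 + 1 + 1 = +2.

+2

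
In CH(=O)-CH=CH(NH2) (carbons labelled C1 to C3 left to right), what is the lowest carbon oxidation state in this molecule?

-1

Bonds to more-electronegative neighbours contribute +1 each, bonds to H or metals contribute −1 each, and C–C bonds contribute 0. Tallying each carbon:
C1: 1C, 1H, 2O → 0 − 1 + 2 = +1
C2: 3C, 1H → 0 − 1 = -1
C3: 2C, 1H, 1N → 0 − 1 + 1 = 0
The lowest value is -1.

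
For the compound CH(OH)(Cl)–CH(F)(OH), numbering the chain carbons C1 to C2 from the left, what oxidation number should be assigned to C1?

+1

C1 has one bond to C (0), one bond to H (-1), one bond to O (+1), one bond to Cl (+1).
Oxidation state = 0 − 1 + 1 + 1 = +1.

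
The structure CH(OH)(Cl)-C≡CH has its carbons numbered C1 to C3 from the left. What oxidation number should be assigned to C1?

+1

Assign +1 per bond to O/N/halogen, −1 per bond to H or an electropositive element, and 0 per bond to carbon.
C1 has one bond to C (0), one bond to O (+1), one bond to Cl (+1), one bond to H (-1).
Oxidation state = 0 + 1 + 1 − 1 = +1.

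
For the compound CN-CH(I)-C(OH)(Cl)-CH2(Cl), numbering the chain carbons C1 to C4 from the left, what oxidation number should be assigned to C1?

Bonds to more-electronegative neighbours contribute +1 each, bonds to H or metals contribute −1 each, and C–C bonds contribute 0.
C1 has one bond to C (0), a triple bond to N (3×+1 = +3).
Oxidation state = 0 + 3 = +3.

+3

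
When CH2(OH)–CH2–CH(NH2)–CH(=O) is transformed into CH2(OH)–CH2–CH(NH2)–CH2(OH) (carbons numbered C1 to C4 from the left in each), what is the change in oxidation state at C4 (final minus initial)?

Before: C4 has 1 bond to C, 1 bond to H, 2 bonds to O → oxidation state +1.
After: C4 has 1 bond to C, 2 bonds to H, 1 bond to O → oxidation state -1.
Δ = -1 − (+1) = -2, so this is a reduction at C4.

-2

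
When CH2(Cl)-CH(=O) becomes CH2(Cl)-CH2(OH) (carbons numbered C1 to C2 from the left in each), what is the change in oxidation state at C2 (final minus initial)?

Before: C2 has 1 bond to C, 1 bond to H, 2 bonds to O → oxidation state +1.
After: C2 has 1 bond to C, 2 bonds to H, 1 bond to O → oxidation state -1.
Δ = -1 − (+1) = -2, so this is a reduction at C2.

-2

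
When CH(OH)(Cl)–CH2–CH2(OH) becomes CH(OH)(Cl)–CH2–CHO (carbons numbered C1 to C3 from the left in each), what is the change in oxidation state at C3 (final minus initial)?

+2

Before: C3 has 1 bond to C, 2 bonds to H, 1 bond to O → oxidation state -1.
After: C3 has 1 bond to C, 1 bond to H, 2 bonds to O → oxidation state +1.
Δ = +1 − (-1) = +2, so this is an oxidation at C3.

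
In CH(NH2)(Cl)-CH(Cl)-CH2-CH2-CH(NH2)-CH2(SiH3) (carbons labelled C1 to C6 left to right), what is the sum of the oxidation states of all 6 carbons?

Tallying each carbon's bonds:
C1: 1C, 1H, 1N, 1Cl → 0 − 1 + 1 + 1 = +1
C2: 2C, 1H, 1Cl → 0 − 1 + 1 = 0
C3: 2C, 2H → 0 − 2 = -2
C4: 2C, 2H → 0 − 2 = -2
C5: 2C, 1H, 1N → 0 − 1 + 1 = 0
C6: 1C, 2H, 1Si → 0 − 2 − 1 = -3
Sum = +1 + 0 − 2 − 2 + 0 − 3 = -6.

-6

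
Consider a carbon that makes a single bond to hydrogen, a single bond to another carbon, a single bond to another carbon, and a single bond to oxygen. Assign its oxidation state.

0

The carbon has one bond to C (0), one bond to C (0), one bond to H (-1), one bond to O (+1).
Oxidation state = 0 + 0 − 1 + 1 = 0.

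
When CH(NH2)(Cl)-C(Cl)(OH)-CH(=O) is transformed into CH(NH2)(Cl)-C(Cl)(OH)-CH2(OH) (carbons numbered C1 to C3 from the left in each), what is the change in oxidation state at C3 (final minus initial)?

Before: C3 has 1 bond to C, 1 bond to H, 2 bonds to O → oxidation state +1.
After: C3 has 1 bond to C, 2 bonds to H, 1 bond to O → oxidation state -1.
Δ = -1 − (+1) = -2, so this is a reduction at C3.

-2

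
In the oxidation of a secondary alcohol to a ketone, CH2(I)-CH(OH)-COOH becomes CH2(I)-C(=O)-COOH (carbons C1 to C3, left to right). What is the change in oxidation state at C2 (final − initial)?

Before: C2 has 2 bonds to C, 1 bond to H, 1 bond to O → oxidation state 0.
After: C2 has 2 bonds to C, 2 bonds to O → oxidation state +2.
Δ = +2 − (0) = +2, so this is an oxidation at C2.

+2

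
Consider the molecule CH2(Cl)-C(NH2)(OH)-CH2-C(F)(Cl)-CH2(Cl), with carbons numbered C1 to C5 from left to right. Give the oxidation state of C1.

-1

Each bond to a more electronegative atom (O, N, halogen) counts +1, each bond to a less electronegative atom (H, metal, B, Si) counts −1, and each C–C bond counts 0.
C1 has one bond to C (0), one bond to H (-1), one bond to Cl (+1), one bond to H (-1).
Oxidation state = 0 − 1 + 1 − 1 = -1.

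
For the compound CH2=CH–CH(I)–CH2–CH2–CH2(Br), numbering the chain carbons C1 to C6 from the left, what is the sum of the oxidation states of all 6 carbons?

-8

Tallying each carbon's bonds:
C1: 2C, 2H → 0 − 2 = -2
C2: 3C, 1H → 0 − 1 = -1
C3: 2C, 1H, 1I → 0 − 1 + 1 = 0
C4: 2C, 2H → 0 − 2 = -2
C5: 2C, 2H → 0 − 2 = -2
C6: 1C, 2H, 1Br → 0 − 2 + 1 = -1
Sum = -2 − 1 + 0 − 2 − 2 − 1 = -8.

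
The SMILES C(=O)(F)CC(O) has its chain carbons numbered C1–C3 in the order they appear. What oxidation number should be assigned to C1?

C1 has one bond to C (0), a double bond to O (2×+1 = +2), one bond to F (+1).
Oxidation state = 0 + 2 + 1 = +3.

+3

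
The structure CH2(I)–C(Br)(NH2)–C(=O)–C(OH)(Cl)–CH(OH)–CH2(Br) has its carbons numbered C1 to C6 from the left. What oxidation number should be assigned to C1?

-1

C1 has one bond to C (0), one bond to H (-1), one bond to H (-1), one bond to I (+1).
Oxidation state = 0 − 1 − 1 + 1 = -1.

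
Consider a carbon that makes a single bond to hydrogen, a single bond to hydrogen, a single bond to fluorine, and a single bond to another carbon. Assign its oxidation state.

Each bond to a more electronegative atom (O, N, halogen) counts +1, each bond to a less electronegative atom (H, metal, B, Si) counts −1, and each C–C bond counts 0.
The carbon has one bond to C (0), one bond to H (-1), one bond to H (-1), one bond to F (+1).
Oxidation state = 0 − 1 − 1 + 1 = -1.

-1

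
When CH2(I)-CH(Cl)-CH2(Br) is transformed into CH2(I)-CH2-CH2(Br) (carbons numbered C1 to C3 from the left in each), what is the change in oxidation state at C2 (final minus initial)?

Before: C2 has 2 bonds to C, 1 bond to H, 1 bond to Cl → oxidation state 0.
After: C2 has 2 bonds to C, 2 bonds to H → oxidation state -2.
Δ = -2 − (0) = -2, so this is a reduction at C2.

-2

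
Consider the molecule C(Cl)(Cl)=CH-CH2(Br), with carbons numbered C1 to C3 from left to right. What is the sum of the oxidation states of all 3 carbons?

0

Tallying each carbon's bonds:
C1: 2C, 2Cl → 0 + 2 = +2
C2: 3C, 1H → 0 − 1 = -1
C3: 1C, 2H, 1Br → 0 − 2 + 1 = -1
Sum = +2 − 1 − 1 = 0.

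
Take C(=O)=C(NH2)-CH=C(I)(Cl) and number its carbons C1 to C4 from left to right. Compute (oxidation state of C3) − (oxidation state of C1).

-3

C3: 3C, 1H → 0 − 1 = -1
C1: 2C, 2O → 0 + 2 = +2
Difference: -1 − (+2) = -3.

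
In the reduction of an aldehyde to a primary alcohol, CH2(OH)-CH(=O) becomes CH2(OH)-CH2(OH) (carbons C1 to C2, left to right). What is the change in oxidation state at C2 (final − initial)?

Before: C2 has 1 bond to C, 1 bond to H, 2 bonds to O → oxidation state +1.
After: C2 has 1 bond to C, 2 bonds to H, 1 bond to O → oxidation state -1.
Δ = -1 − (+1) = -2, so this is a reduction at C2.

-2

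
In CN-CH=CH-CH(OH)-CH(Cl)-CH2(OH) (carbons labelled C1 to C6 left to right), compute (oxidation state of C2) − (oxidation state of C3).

0

C2: 3C, 1H → 0 − 1 = -1
C3: 3C, 1H → 0 − 1 = -1
Difference: -1 − (-1) = 0.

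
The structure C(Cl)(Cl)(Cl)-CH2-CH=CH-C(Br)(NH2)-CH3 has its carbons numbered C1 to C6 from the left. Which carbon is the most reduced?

C6

Tallying each carbon's bonds:
C1: 1C, 3Cl → 0 + 3 = +3
C2: 2C, 2H → 0 − 2 = -2
C3: 3C, 1H → 0 − 1 = -1
C4: 3C, 1H → 0 − 1 = -1
C5: 2C, 1N, 1Br → 0 + 1 + 1 = +2
C6: 1C, 3H → 0 − 3 = -3
The most reduced carbon is C6 at -3.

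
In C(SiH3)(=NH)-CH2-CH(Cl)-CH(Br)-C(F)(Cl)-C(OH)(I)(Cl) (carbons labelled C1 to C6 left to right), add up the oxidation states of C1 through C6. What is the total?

+4

Count +1 for every bond to an atom more electronegative than carbon and −1 for every bond to one less electronegative; C–C bonds are 0. Tallying each carbon:
C1: 1C, 2N, 1Si → 0 + 2 − 1 = +1
C2: 2C, 2H → 0 − 2 = -2
C3: 2C, 1H, 1Cl → 0 − 1 + 1 = 0
C4: 2C, 1H, 1Br → 0 − 1 + 1 = 0
C5: 2C, 1F, 1Cl → 0 + 1 + 1 = +2
C6: 1C, 1O, 1Cl, 1I → 0 + 1 + 1 + 1 = +3
Sum = +1 − 2 + 0 + 0 + 2 + 3 = +4.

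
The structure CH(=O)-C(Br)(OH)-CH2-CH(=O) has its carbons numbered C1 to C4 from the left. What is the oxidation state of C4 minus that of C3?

+3

C4: 1C, 1H, 2O → 0 − 1 + 2 = +1
C3: 2C, 2H → 0 − 2 = -2
Difference: +1 − (-2) = +3.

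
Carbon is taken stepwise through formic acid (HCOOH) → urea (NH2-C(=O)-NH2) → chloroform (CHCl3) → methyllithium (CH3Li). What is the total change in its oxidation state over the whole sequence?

-6

Carbon oxidation states along the series — formic acid: +2, urea: +4, chloroform: +2, methyllithium: -4.
Net change = -4 − (+2) = -6.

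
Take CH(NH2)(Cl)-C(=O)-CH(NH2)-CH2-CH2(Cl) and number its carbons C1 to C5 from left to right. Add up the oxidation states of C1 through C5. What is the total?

0

Tallying each carbon's bonds:
C1: 1C, 1H, 1N, 1Cl → 0 − 1 + 1 + 1 = +1
C2: 2C, 2O → 0 + 2 = +2
C3: 2C, 1H, 1N → 0 − 1 + 1 = 0
C4: 2C, 2H → 0 − 2 = -2
C5: 1C, 2H, 1Cl → 0 − 2 + 1 = -1
Sum = +1 + 2 + 0 − 2 − 1 = 0.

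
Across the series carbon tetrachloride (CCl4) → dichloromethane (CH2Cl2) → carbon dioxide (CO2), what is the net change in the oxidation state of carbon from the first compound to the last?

0

Carbon oxidation states along the series — carbon tetrachloride: +4, dichloromethane: 0, carbon dioxide: +4.
Net change = +4 − (+4) = 0.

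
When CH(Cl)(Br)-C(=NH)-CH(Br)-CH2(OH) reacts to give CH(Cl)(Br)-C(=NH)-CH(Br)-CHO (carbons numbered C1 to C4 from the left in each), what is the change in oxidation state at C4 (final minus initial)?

+2

Before: C4 has 1 bond to C, 2 bonds to H, 1 bond to O → oxidation state -1.
After: C4 has 1 bond to C, 1 bond to H, 2 bonds to O → oxidation state +1.
Δ = +1 − (-1) = +2, so this is an oxidation at C4.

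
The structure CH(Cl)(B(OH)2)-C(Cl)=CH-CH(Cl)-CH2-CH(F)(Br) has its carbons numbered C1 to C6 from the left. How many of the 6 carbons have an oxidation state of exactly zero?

1

Tallying each carbon's bonds:
C1: 1C, 1H, 1Cl, 1B → 0 − 1 + 1 − 1 = -1
C2: 3C, 1Cl → 0 + 1 = +1
C3: 3C, 1H → 0 − 1 = -1
C4: 2C, 1H, 1Cl → 0 − 1 + 1 = 0
C5: 2C, 2H → 0 − 2 = -2
C6: 1C, 1H, 1F, 1Br → 0 − 1 + 1 + 1 = +1
1 carbon (C4) meets the condition.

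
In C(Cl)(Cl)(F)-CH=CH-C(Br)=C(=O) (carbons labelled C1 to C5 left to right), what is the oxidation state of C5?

Each bond to a more electronegative atom (O, N, halogen) counts +1, each bond to a less electronegative atom (H, metal, B, Si) counts −1, and each C–C bond counts 0.
C5 has a double bond to C (2×0 = 0), a double bond to O (2×+1 = +2).
Oxidation state = 0 + 2 = +2.

+2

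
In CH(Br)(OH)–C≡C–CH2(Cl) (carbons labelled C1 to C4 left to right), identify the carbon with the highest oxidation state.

C1

Tallying each carbon's bonds:
C1: 1C, 1H, 1O, 1Br → 0 − 1 + 1 + 1 = +1
C2: 4C → 0 = 0
C3: 4C → 0 = 0
C4: 1C, 2H, 1Cl → 0 − 2 + 1 = -1
The most oxidised carbon is C1 at +1.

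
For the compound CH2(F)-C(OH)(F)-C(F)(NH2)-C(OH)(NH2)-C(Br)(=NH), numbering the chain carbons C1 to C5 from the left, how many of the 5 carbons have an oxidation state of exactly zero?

Assign +1 per bond to O/N/halogen, −1 per bond to H or an electropositive element, and 0 per bond to carbon. Tallying each carbon:
C1: 1C, 2H, 1F → 0 − 2 + 1 = -1
C2: 2C, 1O, 1F → 0 + 1 + 1 = +2
C3: 2C, 1N, 1F → 0 + 1 + 1 = +2
C4: 2C, 1O, 1N → 0 + 1 + 1 = +2
C5: 1C, 2N, 1Br → 0 + 2 + 1 = +3
0 carbons meet the condition.

0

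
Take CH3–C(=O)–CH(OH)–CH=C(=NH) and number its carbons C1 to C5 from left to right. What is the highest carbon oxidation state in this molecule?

+2

Count +1 for every bond to an atom more electronegative than carbon and −1 for every bond to one less electronegative; C–C bonds are 0. Tallying each carbon:
C1: 1C, 3H → 0 − 3 = -3
C2: 2C, 2O → 0 + 2 = +2
C3: 2C, 1H, 1O → 0 − 1 + 1 = 0
C4: 3C, 1H → 0 − 1 = -1
C5: 2C, 2N → 0 + 2 = +2
The highest value is +2.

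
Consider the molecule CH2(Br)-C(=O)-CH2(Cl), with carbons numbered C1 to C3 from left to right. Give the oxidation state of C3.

C3 has one bond to C (0), one bond to H (-1), one bond to H (-1), one bond to Cl (+1).
Oxidation state = 0 − 1 − 1 + 1 = -1.

-1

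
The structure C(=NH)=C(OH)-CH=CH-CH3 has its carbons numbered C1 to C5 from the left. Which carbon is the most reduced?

Tallying each carbon's bonds:
C1: 2C, 2N → 0 + 2 = +2
C2: 3C, 1O → 0 + 1 = +1
C3: 3C, 1H → 0 − 1 = -1
C4: 3C, 1H → 0 − 1 = -1
C5: 1C, 3H → 0 − 3 = -3
The most reduced carbon is C5 at -3.

C5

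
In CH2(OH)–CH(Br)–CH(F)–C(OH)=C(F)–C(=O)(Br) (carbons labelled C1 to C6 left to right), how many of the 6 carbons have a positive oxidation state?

Tallying each carbon's bonds:
C1: 1C, 2H, 1O → 0 − 2 + 1 = -1
C2: 2C, 1H, 1Br → 0 − 1 + 1 = 0
C3: 2C, 1H, 1F → 0 − 1 + 1 = 0
C4: 3C, 1O → 0 + 1 = +1
C5: 3C, 1F → 0 + 1 = +1
C6: 1C, 2O, 1Br → 0 + 2 + 1 = +3
3 carbons (C4, C5, C6) meet the condition.

3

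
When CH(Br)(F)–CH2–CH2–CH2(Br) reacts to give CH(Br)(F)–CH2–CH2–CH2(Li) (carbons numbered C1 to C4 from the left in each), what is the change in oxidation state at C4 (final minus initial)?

-2

Before: C4 has 1 bond to C, 2 bonds to H, 1 bond to Br → oxidation state -1.
After: C4 has 1 bond to C, 2 bonds to H, 1 bond to Li → oxidation state -3.
Δ = -3 − (-1) = -2, so this is a reduction at C4.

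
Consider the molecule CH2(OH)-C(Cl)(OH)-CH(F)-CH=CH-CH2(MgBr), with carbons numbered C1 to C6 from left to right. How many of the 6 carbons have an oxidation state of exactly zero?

1

Tallying each carbon's bonds:
C1: 1C, 2H, 1O → 0 − 2 + 1 = -1
C2: 2C, 1O, 1Cl → 0 + 1 + 1 = +2
C3: 2C, 1H, 1F → 0 − 1 + 1 = 0
C4: 3C, 1H → 0 − 1 = -1
C5: 3C, 1H → 0 − 1 = -1
C6: 1C, 2H, 1Mg → 0 − 2 − 1 = -3
1 carbon (C3) meets the condition.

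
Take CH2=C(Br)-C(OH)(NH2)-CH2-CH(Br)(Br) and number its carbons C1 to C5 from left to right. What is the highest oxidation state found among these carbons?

Bonds to more-electronegative neighbours contribute +1 each, bonds to H or metals contribute −1 each, and C–C bonds contribute 0. Tallying each carbon:
C1: 2C, 2H → 0 − 2 = -2
C2: 3C, 1Br → 0 + 1 = +1
C3: 2C, 1O, 1N → 0 + 1 + 1 = +2
C4: 2C, 2H → 0 − 2 = -2
C5: 1C, 1H, 2Br → 0 − 1 + 2 = +1
The highest value is +2.

+2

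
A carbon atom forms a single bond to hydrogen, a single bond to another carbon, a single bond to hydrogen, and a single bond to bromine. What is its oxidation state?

Assign +1 per bond to O/N/halogen, −1 per bond to H or an electropositive element, and 0 per bond to carbon.
The carbon has one bond to C (0), one bond to H (-1), one bond to H (-1), one bond to Br (+1).
Oxidation state = 0 − 1 − 1 + 1 = -1.

-1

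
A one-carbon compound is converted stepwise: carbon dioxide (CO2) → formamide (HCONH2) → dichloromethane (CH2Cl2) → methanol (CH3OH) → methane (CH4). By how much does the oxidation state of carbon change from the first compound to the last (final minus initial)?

-8

Carbon oxidation states along the series — carbon dioxide: +4, formamide: +2, dichloromethane: 0, methanol: -2, methane: -4.
Net change = -4 − (+4) = -8.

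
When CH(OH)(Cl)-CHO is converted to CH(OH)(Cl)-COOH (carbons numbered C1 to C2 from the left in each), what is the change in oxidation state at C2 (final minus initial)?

Before: C2 has 1 bond to C, 1 bond to H, 2 bonds to O → oxidation state +1.
After: C2 has 1 bond to C, 3 bonds to O → oxidation state +3.
Δ = +3 − (+1) = +2, so this is an oxidation at C2.

+2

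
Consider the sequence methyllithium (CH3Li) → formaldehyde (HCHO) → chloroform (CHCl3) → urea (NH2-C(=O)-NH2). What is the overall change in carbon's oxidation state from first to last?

+8

Carbon oxidation states along the series — methyllithium: -4, formaldehyde: 0, chloroform: +2, urea: +4.
Net change = +4 − (-4) = +8.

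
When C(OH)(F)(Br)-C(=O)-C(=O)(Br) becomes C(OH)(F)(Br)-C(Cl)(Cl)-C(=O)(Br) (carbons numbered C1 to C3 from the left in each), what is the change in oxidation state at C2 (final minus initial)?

Before: C2 has 2 bonds to C, 2 bonds to O → oxidation state +2.
After: C2 has 2 bonds to C, 2 bonds to Cl → oxidation state +2.
Δ = +2 − (+2) = 0, so no net redox change at C2.

0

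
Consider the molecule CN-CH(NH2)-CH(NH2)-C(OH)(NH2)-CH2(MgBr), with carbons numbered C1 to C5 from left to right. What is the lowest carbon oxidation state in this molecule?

Tallying each carbon's bonds:
C1: 1C, 3N → 0 + 3 = +3
C2: 2C, 1H, 1N → 0 − 1 + 1 = 0
C3: 2C, 1H, 1N → 0 − 1 + 1 = 0
C4: 2C, 1O, 1N → 0 + 1 + 1 = +2
C5: 1C, 2H, 1Mg → 0 − 2 − 1 = -3
The lowest value is -3.

-3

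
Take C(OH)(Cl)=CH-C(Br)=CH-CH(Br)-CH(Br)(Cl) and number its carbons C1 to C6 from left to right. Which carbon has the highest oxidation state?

Count +1 for every bond to an atom more electronegative than carbon and −1 for every bond to one less electronegative; C–C bonds are 0. Tallying each carbon:
C1: 2C, 1O, 1Cl → 0 + 1 + 1 = +2
C2: 3C, 1H → 0 − 1 = -1
C3: 3C, 1Br → 0 + 1 = +1
C4: 3C, 1H → 0 − 1 = -1
C5: 2C, 1H, 1Br → 0 − 1 + 1 = 0
C6: 1C, 1H, 1Cl, 1Br → 0 − 1 + 1 + 1 = +1
The most oxidised carbon is C1 at +2.

C1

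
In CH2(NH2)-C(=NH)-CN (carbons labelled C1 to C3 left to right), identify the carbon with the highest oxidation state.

C3

Assign +1 per bond to O/N/halogen, −1 per bond to H or an electropositive element, and 0 per bond to carbon. Tallying each carbon:
C1: 1C, 2H, 1N → 0 − 2 + 1 = -1
C2: 2C, 2N → 0 + 2 = +2
C3: 1C, 3N → 0 + 3 = +3
The most oxidised carbon is C3 at +3.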